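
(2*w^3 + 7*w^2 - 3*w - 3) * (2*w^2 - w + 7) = 4*w^5 + 12*w^4 + w^3 + 46*w^2 - 18*w - 21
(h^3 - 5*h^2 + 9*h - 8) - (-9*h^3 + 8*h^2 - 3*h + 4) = 10*h^3 - 13*h^2 + 12*h - 12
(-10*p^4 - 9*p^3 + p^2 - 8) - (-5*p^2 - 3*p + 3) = -10*p^4 - 9*p^3 + 6*p^2 + 3*p - 11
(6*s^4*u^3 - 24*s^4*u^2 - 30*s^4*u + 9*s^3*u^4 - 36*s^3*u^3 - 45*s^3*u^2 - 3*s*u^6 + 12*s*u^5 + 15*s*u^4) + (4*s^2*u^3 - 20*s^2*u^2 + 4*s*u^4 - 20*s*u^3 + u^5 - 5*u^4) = 6*s^4*u^3 - 24*s^4*u^2 - 30*s^4*u + 9*s^3*u^4 - 36*s^3*u^3 - 45*s^3*u^2 + 4*s^2*u^3 - 20*s^2*u^2 - 3*s*u^6 + 12*s*u^5 + 19*s*u^4 - 20*s*u^3 + u^5 - 5*u^4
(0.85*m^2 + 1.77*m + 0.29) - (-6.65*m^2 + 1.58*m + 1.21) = 7.5*m^2 + 0.19*m - 0.92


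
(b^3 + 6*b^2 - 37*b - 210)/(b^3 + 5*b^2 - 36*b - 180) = (b + 7)/(b + 6)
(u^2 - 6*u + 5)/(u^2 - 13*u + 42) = (u^2 - 6*u + 5)/(u^2 - 13*u + 42)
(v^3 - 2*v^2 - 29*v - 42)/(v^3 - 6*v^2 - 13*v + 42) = (v + 2)/(v - 2)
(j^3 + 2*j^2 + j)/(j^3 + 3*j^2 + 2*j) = (j + 1)/(j + 2)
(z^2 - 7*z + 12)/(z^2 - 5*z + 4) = (z - 3)/(z - 1)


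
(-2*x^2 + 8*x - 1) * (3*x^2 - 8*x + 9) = -6*x^4 + 40*x^3 - 85*x^2 + 80*x - 9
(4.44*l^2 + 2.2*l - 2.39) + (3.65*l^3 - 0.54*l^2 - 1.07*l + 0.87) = 3.65*l^3 + 3.9*l^2 + 1.13*l - 1.52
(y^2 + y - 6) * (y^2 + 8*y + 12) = y^4 + 9*y^3 + 14*y^2 - 36*y - 72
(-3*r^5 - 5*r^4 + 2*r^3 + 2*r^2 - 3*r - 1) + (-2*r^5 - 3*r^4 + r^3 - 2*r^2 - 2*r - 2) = -5*r^5 - 8*r^4 + 3*r^3 - 5*r - 3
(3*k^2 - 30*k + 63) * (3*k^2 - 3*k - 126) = 9*k^4 - 99*k^3 - 99*k^2 + 3591*k - 7938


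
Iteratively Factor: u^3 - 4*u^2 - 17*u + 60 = (u + 4)*(u^2 - 8*u + 15) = (u - 5)*(u + 4)*(u - 3)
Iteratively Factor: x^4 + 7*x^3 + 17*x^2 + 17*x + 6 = (x + 2)*(x^3 + 5*x^2 + 7*x + 3) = (x + 2)*(x + 3)*(x^2 + 2*x + 1) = (x + 1)*(x + 2)*(x + 3)*(x + 1)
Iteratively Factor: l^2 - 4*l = (l)*(l - 4)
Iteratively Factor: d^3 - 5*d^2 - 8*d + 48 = (d + 3)*(d^2 - 8*d + 16) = (d - 4)*(d + 3)*(d - 4)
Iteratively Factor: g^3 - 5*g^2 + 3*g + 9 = (g - 3)*(g^2 - 2*g - 3) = (g - 3)*(g + 1)*(g - 3)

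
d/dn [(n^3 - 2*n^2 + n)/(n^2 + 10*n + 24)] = (n^4 + 20*n^3 + 51*n^2 - 96*n + 24)/(n^4 + 20*n^3 + 148*n^2 + 480*n + 576)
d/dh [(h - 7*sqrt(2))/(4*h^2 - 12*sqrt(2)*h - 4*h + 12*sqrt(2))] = (h^2 - 3*sqrt(2)*h - h + (h - 7*sqrt(2))*(-2*h + 1 + 3*sqrt(2)) + 3*sqrt(2))/(4*(h^2 - 3*sqrt(2)*h - h + 3*sqrt(2))^2)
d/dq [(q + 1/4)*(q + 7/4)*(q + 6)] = 3*q^2 + 16*q + 199/16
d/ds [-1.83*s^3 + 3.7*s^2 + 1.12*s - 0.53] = -5.49*s^2 + 7.4*s + 1.12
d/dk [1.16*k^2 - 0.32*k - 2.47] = 2.32*k - 0.32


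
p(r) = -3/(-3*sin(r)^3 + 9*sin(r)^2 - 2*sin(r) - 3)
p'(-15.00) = 4.64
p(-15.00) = -1.02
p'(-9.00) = 156.54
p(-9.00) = 6.86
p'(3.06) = 0.18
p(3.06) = 0.97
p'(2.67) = -2.12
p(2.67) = 1.29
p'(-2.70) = 430.76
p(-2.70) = 11.23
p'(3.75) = 13.88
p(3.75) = -1.83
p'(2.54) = -4.08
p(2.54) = 1.67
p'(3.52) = 35.44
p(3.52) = 3.40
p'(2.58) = -3.31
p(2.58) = 1.53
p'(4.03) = 1.40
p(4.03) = -0.56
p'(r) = -3*(9*sin(r)^2*cos(r) - 18*sin(r)*cos(r) + 2*cos(r))/(-3*sin(r)^3 + 9*sin(r)^2 - 2*sin(r) - 3)^2 = 3*(-9*sin(r)^2 + 18*sin(r) - 2)*cos(r)/(3*sin(r)^3 - 9*sin(r)^2 + 2*sin(r) + 3)^2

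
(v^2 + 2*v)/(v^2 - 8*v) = (v + 2)/(v - 8)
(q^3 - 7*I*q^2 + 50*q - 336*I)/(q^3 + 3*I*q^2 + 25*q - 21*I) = (q^2 - 14*I*q - 48)/(q^2 - 4*I*q - 3)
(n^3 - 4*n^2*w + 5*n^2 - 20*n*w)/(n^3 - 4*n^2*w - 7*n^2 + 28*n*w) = (n + 5)/(n - 7)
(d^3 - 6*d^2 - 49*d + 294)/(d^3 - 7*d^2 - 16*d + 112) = (d^2 + d - 42)/(d^2 - 16)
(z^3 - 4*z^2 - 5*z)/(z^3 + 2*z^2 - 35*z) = (z + 1)/(z + 7)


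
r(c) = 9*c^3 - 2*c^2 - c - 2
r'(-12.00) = 3935.00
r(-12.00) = -15830.00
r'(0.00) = -1.00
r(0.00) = -2.00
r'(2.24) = 125.52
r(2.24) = 86.88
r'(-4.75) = 627.19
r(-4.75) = -1006.92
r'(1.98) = 96.93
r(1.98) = 58.04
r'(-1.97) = 111.66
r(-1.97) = -76.60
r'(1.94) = 92.86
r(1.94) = 54.25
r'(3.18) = 259.31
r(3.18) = 264.01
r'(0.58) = 5.76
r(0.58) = -1.50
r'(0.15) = -0.99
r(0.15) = -2.16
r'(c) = 27*c^2 - 4*c - 1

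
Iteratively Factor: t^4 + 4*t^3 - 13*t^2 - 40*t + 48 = (t + 4)*(t^3 - 13*t + 12) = (t - 1)*(t + 4)*(t^2 + t - 12) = (t - 1)*(t + 4)^2*(t - 3)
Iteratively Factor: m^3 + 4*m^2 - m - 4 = (m - 1)*(m^2 + 5*m + 4) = (m - 1)*(m + 4)*(m + 1)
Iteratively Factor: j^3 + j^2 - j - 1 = (j + 1)*(j^2 - 1) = (j - 1)*(j + 1)*(j + 1)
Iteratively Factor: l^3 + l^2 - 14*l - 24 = (l + 3)*(l^2 - 2*l - 8) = (l - 4)*(l + 3)*(l + 2)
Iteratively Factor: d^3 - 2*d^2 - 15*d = (d)*(d^2 - 2*d - 15) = d*(d - 5)*(d + 3)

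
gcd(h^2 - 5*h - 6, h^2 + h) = h + 1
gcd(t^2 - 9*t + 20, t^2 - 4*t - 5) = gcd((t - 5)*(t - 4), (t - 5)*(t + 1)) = t - 5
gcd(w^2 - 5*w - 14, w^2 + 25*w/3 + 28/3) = 1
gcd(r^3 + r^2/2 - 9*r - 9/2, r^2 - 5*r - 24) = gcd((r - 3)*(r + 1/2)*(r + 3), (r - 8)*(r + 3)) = r + 3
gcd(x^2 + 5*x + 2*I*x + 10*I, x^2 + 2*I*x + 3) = 1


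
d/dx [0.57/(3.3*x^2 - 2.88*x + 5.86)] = (1.6416 - 3.762*x)/(3.3*x^2 - 2.88*x + 5.86)^2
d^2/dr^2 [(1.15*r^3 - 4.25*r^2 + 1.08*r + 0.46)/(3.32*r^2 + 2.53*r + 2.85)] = (88.164454*r^3 + 321.455274*r^2 + 17.914386*r - 87.432142)/(36.594368*r^6 + 83.660016*r^5 + 157.994484*r^4 + 159.827437*r^3 + 135.627795*r^2 + 61.649775*r + 23.149125)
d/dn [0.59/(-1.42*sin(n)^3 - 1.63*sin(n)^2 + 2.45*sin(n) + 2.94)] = (2.5134*sin(n)^2 + 1.9234*sin(n) - 1.4455)*cos(n)/(1.42*sin(n)^3 + 1.63*sin(n)^2 - 2.45*sin(n) - 2.94)^2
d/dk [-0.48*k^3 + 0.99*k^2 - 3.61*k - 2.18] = -1.44*k^2 + 1.98*k - 3.61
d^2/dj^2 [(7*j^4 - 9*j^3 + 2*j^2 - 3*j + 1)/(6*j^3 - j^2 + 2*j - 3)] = 2*(-59*j^6 + 336*j^5 - 627*j^4 - 104*j^3 + 237*j^2 - 168*j + 1)/(216*j^9 - 108*j^8 + 234*j^7 - 397*j^6 + 186*j^5 - 237*j^4 + 206*j^3 - 63*j^2 + 54*j - 27)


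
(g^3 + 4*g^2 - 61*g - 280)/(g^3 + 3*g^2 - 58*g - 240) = (g + 7)/(g + 6)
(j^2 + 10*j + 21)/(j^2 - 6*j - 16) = (j^2 + 10*j + 21)/(j^2 - 6*j - 16)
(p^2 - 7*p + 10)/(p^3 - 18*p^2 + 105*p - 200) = (p - 2)/(p^2 - 13*p + 40)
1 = 1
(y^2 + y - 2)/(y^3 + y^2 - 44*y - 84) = (y - 1)/(y^2 - y - 42)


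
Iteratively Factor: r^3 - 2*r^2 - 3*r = (r)*(r^2 - 2*r - 3) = r*(r - 3)*(r + 1)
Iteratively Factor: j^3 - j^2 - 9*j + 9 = (j + 3)*(j^2 - 4*j + 3) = (j - 3)*(j + 3)*(j - 1)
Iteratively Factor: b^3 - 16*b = (b)*(b^2 - 16) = b*(b - 4)*(b + 4)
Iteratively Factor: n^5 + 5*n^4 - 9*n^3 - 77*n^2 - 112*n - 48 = (n + 1)*(n^4 + 4*n^3 - 13*n^2 - 64*n - 48) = (n + 1)*(n + 3)*(n^3 + n^2 - 16*n - 16) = (n + 1)^2*(n + 3)*(n^2 - 16) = (n - 4)*(n + 1)^2*(n + 3)*(n + 4)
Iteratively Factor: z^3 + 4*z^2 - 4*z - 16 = (z - 2)*(z^2 + 6*z + 8) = (z - 2)*(z + 2)*(z + 4)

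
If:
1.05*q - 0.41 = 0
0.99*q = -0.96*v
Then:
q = 0.39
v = -0.40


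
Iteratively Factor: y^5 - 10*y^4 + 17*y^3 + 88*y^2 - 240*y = (y)*(y^4 - 10*y^3 + 17*y^2 + 88*y - 240) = y*(y - 5)*(y^3 - 5*y^2 - 8*y + 48) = y*(y - 5)*(y + 3)*(y^2 - 8*y + 16) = y*(y - 5)*(y - 4)*(y + 3)*(y - 4)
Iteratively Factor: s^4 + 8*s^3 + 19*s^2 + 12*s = (s + 3)*(s^3 + 5*s^2 + 4*s) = s*(s + 3)*(s^2 + 5*s + 4) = s*(s + 1)*(s + 3)*(s + 4)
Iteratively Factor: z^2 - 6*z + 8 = (z - 4)*(z - 2)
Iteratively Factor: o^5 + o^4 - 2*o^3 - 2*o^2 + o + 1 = (o - 1)*(o^4 + 2*o^3 - 2*o - 1) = (o - 1)*(o + 1)*(o^3 + o^2 - o - 1) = (o - 1)*(o + 1)^2*(o^2 - 1) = (o - 1)^2*(o + 1)^2*(o + 1)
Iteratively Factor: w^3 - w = (w + 1)*(w^2 - w) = w*(w + 1)*(w - 1)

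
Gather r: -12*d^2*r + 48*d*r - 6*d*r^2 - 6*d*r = -6*d*r^2 + r*(-12*d^2 + 42*d)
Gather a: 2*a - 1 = 2*a - 1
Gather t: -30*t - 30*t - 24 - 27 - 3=-60*t - 54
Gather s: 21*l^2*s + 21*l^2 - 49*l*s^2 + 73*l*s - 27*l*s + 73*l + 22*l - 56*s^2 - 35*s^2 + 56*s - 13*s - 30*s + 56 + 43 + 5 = 21*l^2 + 95*l + s^2*(-49*l - 91) + s*(21*l^2 + 46*l + 13) + 104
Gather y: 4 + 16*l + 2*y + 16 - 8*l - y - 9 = 8*l + y + 11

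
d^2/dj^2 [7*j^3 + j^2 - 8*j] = 42*j + 2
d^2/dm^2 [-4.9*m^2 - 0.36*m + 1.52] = -9.80000000000000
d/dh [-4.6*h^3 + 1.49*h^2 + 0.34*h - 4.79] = -13.8*h^2 + 2.98*h + 0.34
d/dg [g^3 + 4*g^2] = g*(3*g + 8)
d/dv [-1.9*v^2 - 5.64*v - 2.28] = -3.8*v - 5.64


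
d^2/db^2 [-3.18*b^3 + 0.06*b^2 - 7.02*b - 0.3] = 0.12 - 19.08*b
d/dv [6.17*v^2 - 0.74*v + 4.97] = 12.34*v - 0.74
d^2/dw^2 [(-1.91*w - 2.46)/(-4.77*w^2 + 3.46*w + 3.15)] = ((-54.6642*w - 10.2512)*(-4.77*w^2 + 3.46*w + 3.15) - (1.91*w + 2.46)*(9.54*w - 3.46)*(19.08*w - 6.92))/(-4.77*w^2 + 3.46*w + 3.15)^3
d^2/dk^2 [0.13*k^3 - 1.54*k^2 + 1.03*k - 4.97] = 0.78*k - 3.08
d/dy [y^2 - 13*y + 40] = 2*y - 13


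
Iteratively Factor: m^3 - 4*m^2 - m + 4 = (m - 4)*(m^2 - 1) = (m - 4)*(m + 1)*(m - 1)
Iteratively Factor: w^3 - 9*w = (w + 3)*(w^2 - 3*w) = (w - 3)*(w + 3)*(w)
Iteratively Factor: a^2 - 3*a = (a - 3)*(a)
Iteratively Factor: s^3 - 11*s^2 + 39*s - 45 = (s - 3)*(s^2 - 8*s + 15) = (s - 3)^2*(s - 5)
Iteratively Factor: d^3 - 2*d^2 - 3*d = (d)*(d^2 - 2*d - 3) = d*(d + 1)*(d - 3)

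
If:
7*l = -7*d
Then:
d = -l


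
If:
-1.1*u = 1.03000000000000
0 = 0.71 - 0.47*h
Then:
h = 1.51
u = -0.94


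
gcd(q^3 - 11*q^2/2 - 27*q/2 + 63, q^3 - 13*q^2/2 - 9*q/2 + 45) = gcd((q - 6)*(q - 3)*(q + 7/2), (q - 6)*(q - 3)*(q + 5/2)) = q^2 - 9*q + 18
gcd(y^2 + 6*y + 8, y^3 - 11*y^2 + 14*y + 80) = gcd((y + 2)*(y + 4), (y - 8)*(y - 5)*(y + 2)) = y + 2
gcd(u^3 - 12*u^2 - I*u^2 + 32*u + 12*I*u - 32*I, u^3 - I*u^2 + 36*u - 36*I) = u - I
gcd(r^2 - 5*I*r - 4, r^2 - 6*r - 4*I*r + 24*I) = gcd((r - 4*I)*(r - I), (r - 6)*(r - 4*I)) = r - 4*I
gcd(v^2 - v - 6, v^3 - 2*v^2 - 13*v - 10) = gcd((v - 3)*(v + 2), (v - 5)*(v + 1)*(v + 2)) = v + 2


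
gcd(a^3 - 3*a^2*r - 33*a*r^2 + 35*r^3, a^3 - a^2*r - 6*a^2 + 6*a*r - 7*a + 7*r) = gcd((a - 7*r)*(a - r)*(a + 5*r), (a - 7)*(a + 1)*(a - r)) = -a + r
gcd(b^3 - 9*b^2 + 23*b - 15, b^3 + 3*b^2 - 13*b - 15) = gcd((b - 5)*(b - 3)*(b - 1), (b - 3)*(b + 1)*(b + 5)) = b - 3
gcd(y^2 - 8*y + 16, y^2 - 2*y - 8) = y - 4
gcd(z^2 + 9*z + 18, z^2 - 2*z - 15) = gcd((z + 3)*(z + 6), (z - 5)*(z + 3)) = z + 3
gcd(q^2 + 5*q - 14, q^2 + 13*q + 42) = q + 7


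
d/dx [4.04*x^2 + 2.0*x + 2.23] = 8.08*x + 2.0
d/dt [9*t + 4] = 9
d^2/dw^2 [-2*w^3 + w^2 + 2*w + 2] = 2 - 12*w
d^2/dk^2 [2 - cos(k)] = cos(k)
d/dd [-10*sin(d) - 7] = -10*cos(d)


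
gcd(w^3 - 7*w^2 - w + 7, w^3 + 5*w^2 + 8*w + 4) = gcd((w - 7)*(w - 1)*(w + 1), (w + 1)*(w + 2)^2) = w + 1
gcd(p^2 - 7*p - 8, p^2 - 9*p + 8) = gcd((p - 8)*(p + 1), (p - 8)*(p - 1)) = p - 8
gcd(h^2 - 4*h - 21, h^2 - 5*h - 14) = h - 7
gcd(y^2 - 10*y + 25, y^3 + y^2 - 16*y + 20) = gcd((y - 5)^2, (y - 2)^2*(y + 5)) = 1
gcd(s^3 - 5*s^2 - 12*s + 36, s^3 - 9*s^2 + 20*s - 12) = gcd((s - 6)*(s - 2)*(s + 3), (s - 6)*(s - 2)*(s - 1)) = s^2 - 8*s + 12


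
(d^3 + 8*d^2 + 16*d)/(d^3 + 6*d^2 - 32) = d/(d - 2)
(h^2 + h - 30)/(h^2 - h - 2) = (-h^2 - h + 30)/(-h^2 + h + 2)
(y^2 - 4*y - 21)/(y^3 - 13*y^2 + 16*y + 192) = (y - 7)/(y^2 - 16*y + 64)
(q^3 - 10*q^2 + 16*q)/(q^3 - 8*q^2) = (q - 2)/q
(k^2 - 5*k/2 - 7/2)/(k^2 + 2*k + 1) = (k - 7/2)/(k + 1)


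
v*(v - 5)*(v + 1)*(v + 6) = v^4 + 2*v^3 - 29*v^2 - 30*v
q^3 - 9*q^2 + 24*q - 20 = (q - 5)*(q - 2)^2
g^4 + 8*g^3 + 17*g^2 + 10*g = g*(g + 1)*(g + 2)*(g + 5)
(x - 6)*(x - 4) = x^2 - 10*x + 24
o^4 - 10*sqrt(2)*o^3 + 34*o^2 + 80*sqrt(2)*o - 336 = (o - 7*sqrt(2))*(o - 3*sqrt(2))*(o - 2*sqrt(2))*(o + 2*sqrt(2))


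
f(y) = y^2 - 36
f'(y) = 2*y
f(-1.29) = -34.34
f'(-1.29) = -2.58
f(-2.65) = -28.98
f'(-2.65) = -5.30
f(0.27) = -35.93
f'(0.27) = 0.54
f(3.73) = -22.09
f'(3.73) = 7.46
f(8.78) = 41.09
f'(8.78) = 17.56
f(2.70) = -28.71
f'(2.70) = 5.40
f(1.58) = -33.50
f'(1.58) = 3.16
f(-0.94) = -35.12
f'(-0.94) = -1.88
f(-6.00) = 0.00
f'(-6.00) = -12.00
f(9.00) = 45.00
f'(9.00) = 18.00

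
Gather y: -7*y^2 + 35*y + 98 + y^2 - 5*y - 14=-6*y^2 + 30*y + 84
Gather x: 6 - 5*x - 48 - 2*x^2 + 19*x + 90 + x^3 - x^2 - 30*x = x^3 - 3*x^2 - 16*x + 48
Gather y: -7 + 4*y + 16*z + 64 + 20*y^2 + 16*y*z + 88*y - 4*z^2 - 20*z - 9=20*y^2 + y*(16*z + 92) - 4*z^2 - 4*z + 48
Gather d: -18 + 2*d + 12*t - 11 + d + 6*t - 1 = 3*d + 18*t - 30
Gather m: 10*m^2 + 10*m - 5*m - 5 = 10*m^2 + 5*m - 5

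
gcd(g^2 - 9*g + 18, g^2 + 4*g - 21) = g - 3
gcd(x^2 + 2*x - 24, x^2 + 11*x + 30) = x + 6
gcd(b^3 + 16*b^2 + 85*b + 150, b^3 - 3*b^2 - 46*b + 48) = b + 6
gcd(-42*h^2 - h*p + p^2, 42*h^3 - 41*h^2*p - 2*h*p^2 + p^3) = -42*h^2 - h*p + p^2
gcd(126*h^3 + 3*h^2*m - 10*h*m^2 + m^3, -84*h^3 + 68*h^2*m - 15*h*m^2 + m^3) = 42*h^2 - 13*h*m + m^2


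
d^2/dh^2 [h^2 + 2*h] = 2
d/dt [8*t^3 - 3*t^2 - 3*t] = 24*t^2 - 6*t - 3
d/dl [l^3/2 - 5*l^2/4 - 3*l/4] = 3*l^2/2 - 5*l/2 - 3/4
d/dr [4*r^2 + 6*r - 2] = 8*r + 6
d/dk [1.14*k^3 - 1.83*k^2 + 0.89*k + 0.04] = 3.42*k^2 - 3.66*k + 0.89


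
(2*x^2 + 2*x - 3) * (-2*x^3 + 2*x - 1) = -4*x^5 - 4*x^4 + 10*x^3 + 2*x^2 - 8*x + 3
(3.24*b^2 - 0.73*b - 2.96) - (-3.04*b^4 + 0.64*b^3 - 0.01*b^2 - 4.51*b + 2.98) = 3.04*b^4 - 0.64*b^3 + 3.25*b^2 + 3.78*b - 5.94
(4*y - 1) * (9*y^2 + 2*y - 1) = 36*y^3 - y^2 - 6*y + 1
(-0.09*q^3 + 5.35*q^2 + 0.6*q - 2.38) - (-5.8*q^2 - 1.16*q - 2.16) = -0.09*q^3 + 11.15*q^2 + 1.76*q - 0.22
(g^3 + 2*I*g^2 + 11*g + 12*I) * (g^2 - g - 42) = g^5 - g^4 + 2*I*g^4 - 31*g^3 - 2*I*g^3 - 11*g^2 - 72*I*g^2 - 462*g - 12*I*g - 504*I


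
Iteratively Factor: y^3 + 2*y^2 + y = (y)*(y^2 + 2*y + 1) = y*(y + 1)*(y + 1)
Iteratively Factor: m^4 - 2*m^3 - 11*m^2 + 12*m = (m)*(m^3 - 2*m^2 - 11*m + 12) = m*(m + 3)*(m^2 - 5*m + 4) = m*(m - 4)*(m + 3)*(m - 1)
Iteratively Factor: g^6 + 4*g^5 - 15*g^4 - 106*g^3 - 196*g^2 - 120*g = (g + 3)*(g^5 + g^4 - 18*g^3 - 52*g^2 - 40*g) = (g + 2)*(g + 3)*(g^4 - g^3 - 16*g^2 - 20*g) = (g + 2)^2*(g + 3)*(g^3 - 3*g^2 - 10*g) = (g + 2)^3*(g + 3)*(g^2 - 5*g) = (g - 5)*(g + 2)^3*(g + 3)*(g)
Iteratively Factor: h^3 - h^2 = (h - 1)*(h^2) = h*(h - 1)*(h)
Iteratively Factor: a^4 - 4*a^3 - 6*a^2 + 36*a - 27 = (a + 3)*(a^3 - 7*a^2 + 15*a - 9) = (a - 1)*(a + 3)*(a^2 - 6*a + 9) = (a - 3)*(a - 1)*(a + 3)*(a - 3)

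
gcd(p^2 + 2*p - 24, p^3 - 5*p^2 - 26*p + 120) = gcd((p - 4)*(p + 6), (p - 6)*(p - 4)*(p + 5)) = p - 4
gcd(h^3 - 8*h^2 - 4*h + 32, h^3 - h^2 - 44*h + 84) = h - 2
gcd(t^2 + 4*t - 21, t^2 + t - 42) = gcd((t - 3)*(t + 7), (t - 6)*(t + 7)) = t + 7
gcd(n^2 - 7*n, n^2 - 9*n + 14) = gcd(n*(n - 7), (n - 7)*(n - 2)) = n - 7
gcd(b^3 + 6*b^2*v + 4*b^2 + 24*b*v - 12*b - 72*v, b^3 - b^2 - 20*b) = 1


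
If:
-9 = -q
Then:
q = 9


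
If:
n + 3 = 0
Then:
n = -3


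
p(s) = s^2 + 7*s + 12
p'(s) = 2*s + 7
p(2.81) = 39.57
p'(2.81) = 12.62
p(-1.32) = 4.50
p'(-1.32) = 4.36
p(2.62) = 37.20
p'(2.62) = 12.24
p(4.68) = 66.66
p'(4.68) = 16.36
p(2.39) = 34.44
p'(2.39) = 11.78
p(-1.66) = 3.14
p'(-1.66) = 3.68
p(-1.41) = 4.12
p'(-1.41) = 4.18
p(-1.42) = 4.08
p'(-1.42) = 4.16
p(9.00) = 156.00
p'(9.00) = 25.00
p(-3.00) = 0.00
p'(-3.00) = 1.00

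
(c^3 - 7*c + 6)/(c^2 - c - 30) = (-c^3 + 7*c - 6)/(-c^2 + c + 30)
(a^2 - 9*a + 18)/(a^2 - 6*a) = (a - 3)/a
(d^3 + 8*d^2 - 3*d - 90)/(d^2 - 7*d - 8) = (-d^3 - 8*d^2 + 3*d + 90)/(-d^2 + 7*d + 8)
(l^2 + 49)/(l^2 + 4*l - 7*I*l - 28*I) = (l + 7*I)/(l + 4)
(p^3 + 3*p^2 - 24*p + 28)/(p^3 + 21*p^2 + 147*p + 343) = (p^2 - 4*p + 4)/(p^2 + 14*p + 49)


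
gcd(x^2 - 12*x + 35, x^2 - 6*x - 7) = x - 7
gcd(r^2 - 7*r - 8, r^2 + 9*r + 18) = 1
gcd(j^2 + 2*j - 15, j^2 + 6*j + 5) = j + 5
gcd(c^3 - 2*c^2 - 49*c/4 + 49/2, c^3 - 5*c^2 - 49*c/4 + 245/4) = c^2 - 49/4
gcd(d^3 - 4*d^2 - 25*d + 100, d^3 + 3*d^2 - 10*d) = d + 5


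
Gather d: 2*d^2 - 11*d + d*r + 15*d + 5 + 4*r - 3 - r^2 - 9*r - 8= 2*d^2 + d*(r + 4) - r^2 - 5*r - 6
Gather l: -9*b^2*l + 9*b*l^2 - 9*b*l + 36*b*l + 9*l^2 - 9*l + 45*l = l^2*(9*b + 9) + l*(-9*b^2 + 27*b + 36)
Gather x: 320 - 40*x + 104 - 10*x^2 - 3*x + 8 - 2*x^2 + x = -12*x^2 - 42*x + 432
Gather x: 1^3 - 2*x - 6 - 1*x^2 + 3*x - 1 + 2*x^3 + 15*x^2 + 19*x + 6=2*x^3 + 14*x^2 + 20*x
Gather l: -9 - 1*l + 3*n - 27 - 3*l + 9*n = -4*l + 12*n - 36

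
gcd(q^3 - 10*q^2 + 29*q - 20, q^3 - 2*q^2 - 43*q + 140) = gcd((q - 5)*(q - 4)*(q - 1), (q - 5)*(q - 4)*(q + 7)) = q^2 - 9*q + 20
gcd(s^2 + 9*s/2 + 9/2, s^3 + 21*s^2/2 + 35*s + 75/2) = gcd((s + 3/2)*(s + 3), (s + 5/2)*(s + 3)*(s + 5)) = s + 3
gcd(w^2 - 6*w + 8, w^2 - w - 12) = w - 4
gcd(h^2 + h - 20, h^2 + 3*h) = 1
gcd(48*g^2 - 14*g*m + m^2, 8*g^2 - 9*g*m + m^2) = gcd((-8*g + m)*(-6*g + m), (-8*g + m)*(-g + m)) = 8*g - m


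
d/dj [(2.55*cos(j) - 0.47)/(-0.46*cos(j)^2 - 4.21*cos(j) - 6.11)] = (-1.173*cos(j)^2 + 0.432399999999999*cos(j) + 17.5592)*sin(j)/(0.2116*cos(j)^4 + 3.8732*cos(j)^3 + 23.3453*cos(j)^2 + 51.4462*cos(j) + 37.3321)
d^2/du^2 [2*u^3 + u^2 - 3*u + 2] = 12*u + 2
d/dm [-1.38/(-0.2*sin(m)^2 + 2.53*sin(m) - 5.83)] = (3.4914 - 0.552*sin(m))*cos(m)/(0.2*sin(m)^2 - 2.53*sin(m) + 5.83)^2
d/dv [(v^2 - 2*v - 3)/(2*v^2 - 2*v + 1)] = 2*(v^2 + 7*v - 4)/(4*v^4 - 8*v^3 + 8*v^2 - 4*v + 1)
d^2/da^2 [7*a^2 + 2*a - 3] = 14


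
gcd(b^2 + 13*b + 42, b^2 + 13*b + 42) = b^2 + 13*b + 42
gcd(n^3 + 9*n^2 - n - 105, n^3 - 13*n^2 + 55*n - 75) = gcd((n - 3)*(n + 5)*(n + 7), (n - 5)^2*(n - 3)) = n - 3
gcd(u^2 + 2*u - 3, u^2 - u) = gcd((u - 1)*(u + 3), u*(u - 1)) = u - 1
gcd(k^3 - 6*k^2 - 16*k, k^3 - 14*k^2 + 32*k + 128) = k^2 - 6*k - 16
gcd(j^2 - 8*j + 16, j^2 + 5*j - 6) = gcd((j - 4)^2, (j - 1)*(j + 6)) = 1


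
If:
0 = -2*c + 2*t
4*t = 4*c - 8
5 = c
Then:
No Solution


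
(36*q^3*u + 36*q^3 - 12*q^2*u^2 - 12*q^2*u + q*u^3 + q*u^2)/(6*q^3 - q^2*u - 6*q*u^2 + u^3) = q*(6*q*u + 6*q - u^2 - u)/(q^2 - u^2)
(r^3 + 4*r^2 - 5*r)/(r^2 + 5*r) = r - 1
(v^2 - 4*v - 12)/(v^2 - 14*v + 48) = (v + 2)/(v - 8)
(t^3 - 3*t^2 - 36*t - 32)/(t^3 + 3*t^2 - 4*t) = (t^2 - 7*t - 8)/(t*(t - 1))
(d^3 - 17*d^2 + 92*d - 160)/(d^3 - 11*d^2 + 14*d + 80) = (d - 4)/(d + 2)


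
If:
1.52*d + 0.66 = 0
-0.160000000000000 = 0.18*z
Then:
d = -0.43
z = -0.89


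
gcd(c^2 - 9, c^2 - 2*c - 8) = 1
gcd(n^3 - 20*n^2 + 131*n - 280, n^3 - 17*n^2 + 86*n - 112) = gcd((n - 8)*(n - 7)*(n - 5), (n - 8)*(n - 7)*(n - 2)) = n^2 - 15*n + 56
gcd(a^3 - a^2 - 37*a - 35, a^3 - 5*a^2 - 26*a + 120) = a + 5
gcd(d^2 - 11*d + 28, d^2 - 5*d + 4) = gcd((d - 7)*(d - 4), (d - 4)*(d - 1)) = d - 4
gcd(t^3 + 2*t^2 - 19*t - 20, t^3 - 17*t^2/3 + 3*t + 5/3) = 1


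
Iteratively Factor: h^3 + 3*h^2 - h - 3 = (h + 3)*(h^2 - 1) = (h - 1)*(h + 3)*(h + 1)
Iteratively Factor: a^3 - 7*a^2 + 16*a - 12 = (a - 2)*(a^2 - 5*a + 6) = (a - 2)^2*(a - 3)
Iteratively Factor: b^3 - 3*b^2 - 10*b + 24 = (b - 4)*(b^2 + b - 6) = (b - 4)*(b - 2)*(b + 3)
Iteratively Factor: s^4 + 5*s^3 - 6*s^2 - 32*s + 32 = (s + 4)*(s^3 + s^2 - 10*s + 8) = (s + 4)^2*(s^2 - 3*s + 2) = (s - 1)*(s + 4)^2*(s - 2)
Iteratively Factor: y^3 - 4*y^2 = (y)*(y^2 - 4*y) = y^2*(y - 4)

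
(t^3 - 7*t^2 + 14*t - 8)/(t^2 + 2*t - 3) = (t^2 - 6*t + 8)/(t + 3)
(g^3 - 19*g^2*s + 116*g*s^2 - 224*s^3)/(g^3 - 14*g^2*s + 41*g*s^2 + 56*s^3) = (g - 4*s)/(g + s)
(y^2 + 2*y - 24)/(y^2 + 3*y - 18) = (y - 4)/(y - 3)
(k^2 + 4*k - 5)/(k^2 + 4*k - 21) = (k^2 + 4*k - 5)/(k^2 + 4*k - 21)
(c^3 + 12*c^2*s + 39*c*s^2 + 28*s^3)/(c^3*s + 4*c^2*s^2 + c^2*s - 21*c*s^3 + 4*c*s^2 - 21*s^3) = (-c^2 - 5*c*s - 4*s^2)/(s*(-c^2 + 3*c*s - c + 3*s))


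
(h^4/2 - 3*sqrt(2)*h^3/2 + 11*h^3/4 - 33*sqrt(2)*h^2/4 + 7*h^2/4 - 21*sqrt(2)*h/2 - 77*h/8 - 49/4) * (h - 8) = h^5/2 - 3*sqrt(2)*h^4/2 - 5*h^4/4 - 81*h^3/4 + 15*sqrt(2)*h^3/4 - 189*h^2/8 + 111*sqrt(2)*h^2/2 + 259*h/4 + 84*sqrt(2)*h + 98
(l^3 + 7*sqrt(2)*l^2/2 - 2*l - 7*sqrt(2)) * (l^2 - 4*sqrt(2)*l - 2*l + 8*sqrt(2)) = l^5 - 2*l^4 - sqrt(2)*l^4/2 - 30*l^3 + sqrt(2)*l^3 + sqrt(2)*l^2 + 60*l^2 - 2*sqrt(2)*l + 56*l - 112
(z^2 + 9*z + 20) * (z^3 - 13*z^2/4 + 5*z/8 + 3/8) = z^5 + 23*z^4/4 - 69*z^3/8 - 59*z^2 + 127*z/8 + 15/2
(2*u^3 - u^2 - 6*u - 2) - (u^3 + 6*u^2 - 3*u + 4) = u^3 - 7*u^2 - 3*u - 6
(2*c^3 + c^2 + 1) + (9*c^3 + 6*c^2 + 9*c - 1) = 11*c^3 + 7*c^2 + 9*c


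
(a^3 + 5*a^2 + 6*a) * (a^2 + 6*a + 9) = a^5 + 11*a^4 + 45*a^3 + 81*a^2 + 54*a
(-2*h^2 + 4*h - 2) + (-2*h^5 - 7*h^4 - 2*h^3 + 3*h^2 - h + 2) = -2*h^5 - 7*h^4 - 2*h^3 + h^2 + 3*h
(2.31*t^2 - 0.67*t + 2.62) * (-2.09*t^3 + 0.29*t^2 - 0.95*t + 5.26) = -4.8279*t^5 + 2.0702*t^4 - 7.8646*t^3 + 13.5469*t^2 - 6.0132*t + 13.7812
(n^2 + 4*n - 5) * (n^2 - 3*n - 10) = n^4 + n^3 - 27*n^2 - 25*n + 50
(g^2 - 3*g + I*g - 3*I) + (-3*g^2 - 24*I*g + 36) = -2*g^2 - 3*g - 23*I*g + 36 - 3*I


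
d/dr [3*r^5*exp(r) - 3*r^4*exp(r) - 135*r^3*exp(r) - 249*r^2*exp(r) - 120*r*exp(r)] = 3*(r^5 + 4*r^4 - 49*r^3 - 218*r^2 - 206*r - 40)*exp(r)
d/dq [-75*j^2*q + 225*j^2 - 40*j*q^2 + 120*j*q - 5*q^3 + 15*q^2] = -75*j^2 - 80*j*q + 120*j - 15*q^2 + 30*q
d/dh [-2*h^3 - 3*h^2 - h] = -6*h^2 - 6*h - 1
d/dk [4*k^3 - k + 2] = 12*k^2 - 1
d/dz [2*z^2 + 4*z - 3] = 4*z + 4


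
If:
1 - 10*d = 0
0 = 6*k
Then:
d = 1/10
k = 0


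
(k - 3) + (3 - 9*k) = -8*k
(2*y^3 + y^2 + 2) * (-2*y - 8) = -4*y^4 - 18*y^3 - 8*y^2 - 4*y - 16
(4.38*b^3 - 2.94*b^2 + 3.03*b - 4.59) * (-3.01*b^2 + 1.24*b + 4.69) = -13.1838*b^5 + 14.2806*b^4 + 7.7763*b^3 + 3.7845*b^2 + 8.5191*b - 21.5271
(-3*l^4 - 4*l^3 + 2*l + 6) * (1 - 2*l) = 6*l^5 + 5*l^4 - 4*l^3 - 4*l^2 - 10*l + 6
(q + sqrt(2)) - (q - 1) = 1 + sqrt(2)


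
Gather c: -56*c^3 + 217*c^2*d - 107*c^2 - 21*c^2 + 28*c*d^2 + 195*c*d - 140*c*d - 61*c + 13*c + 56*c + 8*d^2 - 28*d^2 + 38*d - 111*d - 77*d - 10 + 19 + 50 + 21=-56*c^3 + c^2*(217*d - 128) + c*(28*d^2 + 55*d + 8) - 20*d^2 - 150*d + 80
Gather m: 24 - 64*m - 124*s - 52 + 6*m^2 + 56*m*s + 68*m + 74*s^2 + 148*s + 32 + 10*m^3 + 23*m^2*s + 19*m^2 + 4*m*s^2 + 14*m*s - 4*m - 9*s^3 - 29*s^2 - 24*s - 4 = 10*m^3 + m^2*(23*s + 25) + m*(4*s^2 + 70*s) - 9*s^3 + 45*s^2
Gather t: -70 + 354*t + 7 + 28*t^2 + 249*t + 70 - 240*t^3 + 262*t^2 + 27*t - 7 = -240*t^3 + 290*t^2 + 630*t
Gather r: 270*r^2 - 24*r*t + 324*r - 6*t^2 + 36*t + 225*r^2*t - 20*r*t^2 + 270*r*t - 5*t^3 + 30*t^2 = r^2*(225*t + 270) + r*(-20*t^2 + 246*t + 324) - 5*t^3 + 24*t^2 + 36*t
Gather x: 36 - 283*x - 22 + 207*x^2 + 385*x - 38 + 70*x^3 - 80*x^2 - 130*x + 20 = 70*x^3 + 127*x^2 - 28*x - 4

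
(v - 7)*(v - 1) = v^2 - 8*v + 7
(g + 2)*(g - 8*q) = g^2 - 8*g*q + 2*g - 16*q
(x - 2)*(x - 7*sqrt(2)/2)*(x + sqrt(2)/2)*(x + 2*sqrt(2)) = x^4 - 2*x^3 - sqrt(2)*x^3 - 31*x^2/2 + 2*sqrt(2)*x^2 - 7*sqrt(2)*x + 31*x + 14*sqrt(2)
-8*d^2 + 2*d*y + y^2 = (-2*d + y)*(4*d + y)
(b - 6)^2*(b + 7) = b^3 - 5*b^2 - 48*b + 252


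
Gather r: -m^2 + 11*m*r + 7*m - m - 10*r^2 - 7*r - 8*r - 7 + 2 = -m^2 + 6*m - 10*r^2 + r*(11*m - 15) - 5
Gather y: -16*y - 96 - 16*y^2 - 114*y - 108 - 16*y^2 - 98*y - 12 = -32*y^2 - 228*y - 216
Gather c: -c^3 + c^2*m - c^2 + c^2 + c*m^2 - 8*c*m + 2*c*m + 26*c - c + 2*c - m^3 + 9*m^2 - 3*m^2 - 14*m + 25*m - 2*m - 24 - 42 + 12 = -c^3 + c^2*m + c*(m^2 - 6*m + 27) - m^3 + 6*m^2 + 9*m - 54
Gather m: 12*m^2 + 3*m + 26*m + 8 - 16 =12*m^2 + 29*m - 8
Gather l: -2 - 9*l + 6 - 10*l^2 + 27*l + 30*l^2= 20*l^2 + 18*l + 4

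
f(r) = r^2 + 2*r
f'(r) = 2*r + 2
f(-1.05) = -1.00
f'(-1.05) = -0.10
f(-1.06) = -1.00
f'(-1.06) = -0.12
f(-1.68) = -0.54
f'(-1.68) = -1.36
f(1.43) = 4.90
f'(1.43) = 4.86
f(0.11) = 0.23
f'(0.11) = 2.22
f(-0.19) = -0.34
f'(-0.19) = 1.62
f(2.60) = 11.96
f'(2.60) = 7.20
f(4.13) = 25.32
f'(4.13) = 10.26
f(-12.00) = 120.00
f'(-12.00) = -22.00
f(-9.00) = 63.00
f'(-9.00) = -16.00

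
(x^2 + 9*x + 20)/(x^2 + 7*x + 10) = (x + 4)/(x + 2)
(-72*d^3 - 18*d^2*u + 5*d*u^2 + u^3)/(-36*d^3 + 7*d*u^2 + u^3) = (-4*d + u)/(-2*d + u)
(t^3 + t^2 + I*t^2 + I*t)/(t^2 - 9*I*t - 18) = t*(t^2 + t*(1 + I) + I)/(t^2 - 9*I*t - 18)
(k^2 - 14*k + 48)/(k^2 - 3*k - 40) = (k - 6)/(k + 5)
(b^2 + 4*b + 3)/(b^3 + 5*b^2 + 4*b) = (b + 3)/(b*(b + 4))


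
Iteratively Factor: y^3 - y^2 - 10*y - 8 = (y - 4)*(y^2 + 3*y + 2) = (y - 4)*(y + 1)*(y + 2)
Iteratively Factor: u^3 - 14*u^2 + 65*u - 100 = (u - 4)*(u^2 - 10*u + 25) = (u - 5)*(u - 4)*(u - 5)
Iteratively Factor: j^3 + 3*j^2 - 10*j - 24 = (j - 3)*(j^2 + 6*j + 8) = (j - 3)*(j + 2)*(j + 4)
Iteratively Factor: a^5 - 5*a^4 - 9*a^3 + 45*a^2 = (a)*(a^4 - 5*a^3 - 9*a^2 + 45*a) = a*(a + 3)*(a^3 - 8*a^2 + 15*a) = a^2*(a + 3)*(a^2 - 8*a + 15) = a^2*(a - 3)*(a + 3)*(a - 5)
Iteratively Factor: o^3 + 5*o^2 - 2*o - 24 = (o + 3)*(o^2 + 2*o - 8) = (o - 2)*(o + 3)*(o + 4)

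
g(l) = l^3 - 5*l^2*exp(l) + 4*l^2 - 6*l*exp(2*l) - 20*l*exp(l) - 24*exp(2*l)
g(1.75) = -1414.40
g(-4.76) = -17.37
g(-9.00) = -405.03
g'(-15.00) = 555.00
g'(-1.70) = -3.03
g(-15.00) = -2475.00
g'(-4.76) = 29.97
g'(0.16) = -104.91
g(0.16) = -38.17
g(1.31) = -557.41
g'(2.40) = -11356.18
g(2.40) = -5475.72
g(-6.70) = -121.31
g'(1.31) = -1193.60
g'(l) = -5*l^2*exp(l) + 3*l^2 - 12*l*exp(2*l) - 30*l*exp(l) + 8*l - 54*exp(2*l) - 20*exp(l)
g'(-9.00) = 170.98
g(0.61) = -117.85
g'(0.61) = -275.62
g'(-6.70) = 81.02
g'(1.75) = -2965.80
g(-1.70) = 9.76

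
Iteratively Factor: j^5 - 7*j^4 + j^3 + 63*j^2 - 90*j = (j - 3)*(j^4 - 4*j^3 - 11*j^2 + 30*j) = (j - 3)*(j - 2)*(j^3 - 2*j^2 - 15*j) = (j - 3)*(j - 2)*(j + 3)*(j^2 - 5*j) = j*(j - 3)*(j - 2)*(j + 3)*(j - 5)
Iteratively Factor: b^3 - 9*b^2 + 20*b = (b)*(b^2 - 9*b + 20) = b*(b - 5)*(b - 4)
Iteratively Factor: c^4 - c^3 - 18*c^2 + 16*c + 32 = (c - 2)*(c^3 + c^2 - 16*c - 16) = (c - 4)*(c - 2)*(c^2 + 5*c + 4) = (c - 4)*(c - 2)*(c + 1)*(c + 4)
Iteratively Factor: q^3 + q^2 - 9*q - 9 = (q - 3)*(q^2 + 4*q + 3) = (q - 3)*(q + 3)*(q + 1)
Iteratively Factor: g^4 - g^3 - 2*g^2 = (g)*(g^3 - g^2 - 2*g) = g^2*(g^2 - g - 2) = g^2*(g + 1)*(g - 2)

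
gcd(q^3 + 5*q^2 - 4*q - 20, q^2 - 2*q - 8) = q + 2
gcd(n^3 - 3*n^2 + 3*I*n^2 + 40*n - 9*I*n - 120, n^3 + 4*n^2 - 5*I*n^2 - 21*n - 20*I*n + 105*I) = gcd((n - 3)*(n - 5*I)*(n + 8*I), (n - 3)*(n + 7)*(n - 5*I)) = n^2 + n*(-3 - 5*I) + 15*I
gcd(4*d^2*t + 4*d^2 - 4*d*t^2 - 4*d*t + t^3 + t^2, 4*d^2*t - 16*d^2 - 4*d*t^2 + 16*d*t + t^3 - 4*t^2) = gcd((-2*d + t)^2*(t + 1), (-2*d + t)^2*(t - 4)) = 4*d^2 - 4*d*t + t^2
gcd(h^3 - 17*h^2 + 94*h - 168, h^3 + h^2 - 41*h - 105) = h - 7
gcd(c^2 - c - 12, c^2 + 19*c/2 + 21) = 1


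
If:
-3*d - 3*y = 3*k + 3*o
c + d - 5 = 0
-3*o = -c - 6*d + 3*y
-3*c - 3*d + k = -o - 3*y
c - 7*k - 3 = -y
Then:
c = 672/109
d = -127/109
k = 157/109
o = -784/109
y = 754/109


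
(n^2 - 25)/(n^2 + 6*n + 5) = (n - 5)/(n + 1)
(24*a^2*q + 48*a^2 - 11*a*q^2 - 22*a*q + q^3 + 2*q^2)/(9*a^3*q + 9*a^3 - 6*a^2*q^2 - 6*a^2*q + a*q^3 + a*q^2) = (-8*a*q - 16*a + q^2 + 2*q)/(a*(-3*a*q - 3*a + q^2 + q))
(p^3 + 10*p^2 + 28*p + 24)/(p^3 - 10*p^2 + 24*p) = (p^3 + 10*p^2 + 28*p + 24)/(p*(p^2 - 10*p + 24))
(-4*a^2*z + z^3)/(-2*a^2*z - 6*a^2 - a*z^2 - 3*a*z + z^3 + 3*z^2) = z*(2*a + z)/(a*z + 3*a + z^2 + 3*z)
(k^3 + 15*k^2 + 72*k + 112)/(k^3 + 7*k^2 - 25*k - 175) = (k^2 + 8*k + 16)/(k^2 - 25)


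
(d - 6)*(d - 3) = d^2 - 9*d + 18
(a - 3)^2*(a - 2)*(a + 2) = a^4 - 6*a^3 + 5*a^2 + 24*a - 36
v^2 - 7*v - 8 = (v - 8)*(v + 1)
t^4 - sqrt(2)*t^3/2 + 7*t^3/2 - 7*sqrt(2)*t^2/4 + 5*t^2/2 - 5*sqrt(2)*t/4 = t*(t + 1)*(t + 5/2)*(t - sqrt(2)/2)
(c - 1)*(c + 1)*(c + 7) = c^3 + 7*c^2 - c - 7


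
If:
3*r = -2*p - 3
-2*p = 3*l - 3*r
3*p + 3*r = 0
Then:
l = -5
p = 3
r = -3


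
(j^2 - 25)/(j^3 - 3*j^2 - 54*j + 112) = (j^2 - 25)/(j^3 - 3*j^2 - 54*j + 112)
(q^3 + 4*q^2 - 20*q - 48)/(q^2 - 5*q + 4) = (q^2 + 8*q + 12)/(q - 1)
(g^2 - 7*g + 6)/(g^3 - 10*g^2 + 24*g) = (g - 1)/(g*(g - 4))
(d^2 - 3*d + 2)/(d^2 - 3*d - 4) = (-d^2 + 3*d - 2)/(-d^2 + 3*d + 4)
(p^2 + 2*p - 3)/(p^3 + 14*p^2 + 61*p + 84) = (p - 1)/(p^2 + 11*p + 28)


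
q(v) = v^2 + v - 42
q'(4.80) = 10.60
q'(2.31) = 5.62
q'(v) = 2*v + 1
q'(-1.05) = -1.10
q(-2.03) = -39.91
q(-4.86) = -23.24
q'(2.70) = 6.40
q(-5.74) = -14.79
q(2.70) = -32.01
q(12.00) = 114.00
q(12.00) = 114.00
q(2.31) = -34.35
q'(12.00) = 25.00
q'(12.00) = 25.00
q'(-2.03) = -3.06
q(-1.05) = -41.95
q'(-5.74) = -10.48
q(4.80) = -14.16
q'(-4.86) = -8.72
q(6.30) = 3.99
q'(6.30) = 13.60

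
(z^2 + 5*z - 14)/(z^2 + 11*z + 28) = (z - 2)/(z + 4)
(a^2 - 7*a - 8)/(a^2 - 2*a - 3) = (a - 8)/(a - 3)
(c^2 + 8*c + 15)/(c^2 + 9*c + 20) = (c + 3)/(c + 4)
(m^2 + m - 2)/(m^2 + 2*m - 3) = (m + 2)/(m + 3)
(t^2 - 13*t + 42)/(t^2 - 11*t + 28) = (t - 6)/(t - 4)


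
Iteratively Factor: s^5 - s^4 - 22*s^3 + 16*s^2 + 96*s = (s + 4)*(s^4 - 5*s^3 - 2*s^2 + 24*s) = (s - 3)*(s + 4)*(s^3 - 2*s^2 - 8*s) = s*(s - 3)*(s + 4)*(s^2 - 2*s - 8) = s*(s - 4)*(s - 3)*(s + 4)*(s + 2)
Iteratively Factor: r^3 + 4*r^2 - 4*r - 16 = (r + 2)*(r^2 + 2*r - 8) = (r + 2)*(r + 4)*(r - 2)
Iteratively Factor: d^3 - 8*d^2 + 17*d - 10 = (d - 1)*(d^2 - 7*d + 10) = (d - 5)*(d - 1)*(d - 2)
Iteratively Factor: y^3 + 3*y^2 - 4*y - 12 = (y + 2)*(y^2 + y - 6) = (y + 2)*(y + 3)*(y - 2)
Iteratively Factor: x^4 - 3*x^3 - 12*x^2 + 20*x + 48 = (x + 2)*(x^3 - 5*x^2 - 2*x + 24) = (x - 4)*(x + 2)*(x^2 - x - 6) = (x - 4)*(x + 2)^2*(x - 3)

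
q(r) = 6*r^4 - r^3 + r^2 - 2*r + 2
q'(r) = 24*r^3 - 3*r^2 + 2*r - 2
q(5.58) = 5665.09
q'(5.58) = 4085.54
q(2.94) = 427.62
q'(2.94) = 587.84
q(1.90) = 73.14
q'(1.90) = 155.59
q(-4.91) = 3641.50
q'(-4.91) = -2925.04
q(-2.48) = 255.33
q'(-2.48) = -391.48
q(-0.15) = 2.33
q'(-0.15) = -2.45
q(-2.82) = 417.46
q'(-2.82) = -569.72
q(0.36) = 1.46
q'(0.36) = -0.55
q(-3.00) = 530.00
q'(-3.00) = -683.00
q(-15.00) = 307382.00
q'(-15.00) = -81707.00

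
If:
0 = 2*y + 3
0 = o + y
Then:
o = 3/2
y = -3/2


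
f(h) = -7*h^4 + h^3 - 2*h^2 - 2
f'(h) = -28*h^3 + 3*h^2 - 4*h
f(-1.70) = -71.16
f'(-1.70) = 153.03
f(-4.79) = -3842.81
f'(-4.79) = 3165.25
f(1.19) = -17.18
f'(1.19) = -47.70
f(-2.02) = -134.95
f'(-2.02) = 251.11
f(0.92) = -7.93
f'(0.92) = -22.94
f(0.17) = -2.06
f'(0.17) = -0.73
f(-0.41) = -2.60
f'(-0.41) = 4.07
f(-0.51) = -3.13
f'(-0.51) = 6.53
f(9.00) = -45362.00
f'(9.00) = -20205.00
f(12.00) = -143714.00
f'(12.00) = -48000.00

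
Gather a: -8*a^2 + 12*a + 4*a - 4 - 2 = -8*a^2 + 16*a - 6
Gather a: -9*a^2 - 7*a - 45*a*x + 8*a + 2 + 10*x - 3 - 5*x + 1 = -9*a^2 + a*(1 - 45*x) + 5*x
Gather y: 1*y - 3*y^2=-3*y^2 + y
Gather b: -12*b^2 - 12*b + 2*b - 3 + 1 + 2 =-12*b^2 - 10*b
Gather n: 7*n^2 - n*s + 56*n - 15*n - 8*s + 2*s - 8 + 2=7*n^2 + n*(41 - s) - 6*s - 6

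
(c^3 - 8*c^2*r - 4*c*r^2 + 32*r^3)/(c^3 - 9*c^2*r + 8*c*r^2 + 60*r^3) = (c^2 - 10*c*r + 16*r^2)/(c^2 - 11*c*r + 30*r^2)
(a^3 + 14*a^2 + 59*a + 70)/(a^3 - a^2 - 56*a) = (a^2 + 7*a + 10)/(a*(a - 8))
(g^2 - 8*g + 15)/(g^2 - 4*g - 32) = (-g^2 + 8*g - 15)/(-g^2 + 4*g + 32)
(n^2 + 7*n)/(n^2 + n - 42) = n/(n - 6)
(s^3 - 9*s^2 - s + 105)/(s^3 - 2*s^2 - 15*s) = (s - 7)/s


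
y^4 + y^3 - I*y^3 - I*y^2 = y^2*(y + 1)*(y - I)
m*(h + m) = h*m + m^2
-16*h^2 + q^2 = (-4*h + q)*(4*h + q)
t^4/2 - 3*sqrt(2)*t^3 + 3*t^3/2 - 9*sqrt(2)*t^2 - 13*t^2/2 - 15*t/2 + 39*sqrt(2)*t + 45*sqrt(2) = (t/2 + 1/2)*(t - 3)*(t + 5)*(t - 6*sqrt(2))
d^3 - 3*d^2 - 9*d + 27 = (d - 3)^2*(d + 3)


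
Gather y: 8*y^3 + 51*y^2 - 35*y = 8*y^3 + 51*y^2 - 35*y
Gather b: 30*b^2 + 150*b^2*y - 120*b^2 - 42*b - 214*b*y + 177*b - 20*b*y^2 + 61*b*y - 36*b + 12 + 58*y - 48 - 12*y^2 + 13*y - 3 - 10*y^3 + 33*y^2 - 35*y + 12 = b^2*(150*y - 90) + b*(-20*y^2 - 153*y + 99) - 10*y^3 + 21*y^2 + 36*y - 27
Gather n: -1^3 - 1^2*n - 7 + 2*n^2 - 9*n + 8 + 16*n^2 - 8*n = 18*n^2 - 18*n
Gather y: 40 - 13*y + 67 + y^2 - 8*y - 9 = y^2 - 21*y + 98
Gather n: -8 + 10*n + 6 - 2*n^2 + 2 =-2*n^2 + 10*n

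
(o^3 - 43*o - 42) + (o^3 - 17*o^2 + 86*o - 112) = 2*o^3 - 17*o^2 + 43*o - 154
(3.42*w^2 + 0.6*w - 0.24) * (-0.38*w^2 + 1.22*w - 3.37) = -1.2996*w^4 + 3.9444*w^3 - 10.7022*w^2 - 2.3148*w + 0.8088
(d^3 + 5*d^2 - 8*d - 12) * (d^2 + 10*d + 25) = d^5 + 15*d^4 + 67*d^3 + 33*d^2 - 320*d - 300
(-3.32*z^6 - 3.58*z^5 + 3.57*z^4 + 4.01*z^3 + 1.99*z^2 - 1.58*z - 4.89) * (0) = 0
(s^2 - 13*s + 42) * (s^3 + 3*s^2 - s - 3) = s^5 - 10*s^4 + 2*s^3 + 136*s^2 - 3*s - 126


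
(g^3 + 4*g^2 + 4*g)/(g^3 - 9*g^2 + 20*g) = (g^2 + 4*g + 4)/(g^2 - 9*g + 20)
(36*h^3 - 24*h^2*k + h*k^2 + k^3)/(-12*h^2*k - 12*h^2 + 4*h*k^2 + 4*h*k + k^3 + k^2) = (-3*h + k)/(k + 1)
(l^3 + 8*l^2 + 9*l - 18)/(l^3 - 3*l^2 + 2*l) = (l^2 + 9*l + 18)/(l*(l - 2))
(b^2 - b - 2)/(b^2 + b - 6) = (b + 1)/(b + 3)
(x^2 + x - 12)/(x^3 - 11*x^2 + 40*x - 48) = (x + 4)/(x^2 - 8*x + 16)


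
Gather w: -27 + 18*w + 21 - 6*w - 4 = 12*w - 10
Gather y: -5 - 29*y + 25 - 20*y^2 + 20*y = -20*y^2 - 9*y + 20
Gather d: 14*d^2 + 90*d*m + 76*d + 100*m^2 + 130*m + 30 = 14*d^2 + d*(90*m + 76) + 100*m^2 + 130*m + 30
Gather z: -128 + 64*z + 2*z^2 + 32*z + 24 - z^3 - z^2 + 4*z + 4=-z^3 + z^2 + 100*z - 100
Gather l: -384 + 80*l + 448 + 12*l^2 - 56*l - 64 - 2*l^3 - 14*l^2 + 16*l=-2*l^3 - 2*l^2 + 40*l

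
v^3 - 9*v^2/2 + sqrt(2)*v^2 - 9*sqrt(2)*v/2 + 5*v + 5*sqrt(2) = (v - 5/2)*(v - 2)*(v + sqrt(2))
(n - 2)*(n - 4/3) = n^2 - 10*n/3 + 8/3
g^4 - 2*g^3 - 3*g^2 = g^2*(g - 3)*(g + 1)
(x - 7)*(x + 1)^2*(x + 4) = x^4 - x^3 - 33*x^2 - 59*x - 28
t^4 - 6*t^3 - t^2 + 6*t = t*(t - 6)*(t - 1)*(t + 1)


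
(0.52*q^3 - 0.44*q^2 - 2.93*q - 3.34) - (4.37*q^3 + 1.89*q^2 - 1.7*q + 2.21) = -3.85*q^3 - 2.33*q^2 - 1.23*q - 5.55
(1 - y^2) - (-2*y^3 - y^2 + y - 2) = 2*y^3 - y + 3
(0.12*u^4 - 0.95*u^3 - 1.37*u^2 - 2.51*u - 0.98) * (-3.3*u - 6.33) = -0.396*u^5 + 2.3754*u^4 + 10.5345*u^3 + 16.9551*u^2 + 19.1223*u + 6.2034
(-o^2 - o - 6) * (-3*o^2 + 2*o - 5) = 3*o^4 + o^3 + 21*o^2 - 7*o + 30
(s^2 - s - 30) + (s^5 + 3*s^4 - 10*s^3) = s^5 + 3*s^4 - 10*s^3 + s^2 - s - 30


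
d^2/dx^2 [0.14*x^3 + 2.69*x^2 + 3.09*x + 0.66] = 0.84*x + 5.38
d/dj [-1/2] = 0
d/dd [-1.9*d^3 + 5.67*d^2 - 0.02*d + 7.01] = -5.7*d^2 + 11.34*d - 0.02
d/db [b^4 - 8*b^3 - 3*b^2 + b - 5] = 4*b^3 - 24*b^2 - 6*b + 1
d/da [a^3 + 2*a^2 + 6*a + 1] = 3*a^2 + 4*a + 6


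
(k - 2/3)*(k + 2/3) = k^2 - 4/9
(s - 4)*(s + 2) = s^2 - 2*s - 8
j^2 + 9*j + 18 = (j + 3)*(j + 6)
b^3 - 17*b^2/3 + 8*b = b*(b - 3)*(b - 8/3)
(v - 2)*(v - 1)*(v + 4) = v^3 + v^2 - 10*v + 8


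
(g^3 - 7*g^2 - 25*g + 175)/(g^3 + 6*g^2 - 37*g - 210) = (g^2 - 12*g + 35)/(g^2 + g - 42)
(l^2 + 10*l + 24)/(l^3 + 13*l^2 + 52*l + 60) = (l + 4)/(l^2 + 7*l + 10)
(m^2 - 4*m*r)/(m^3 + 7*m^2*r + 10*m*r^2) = (m - 4*r)/(m^2 + 7*m*r + 10*r^2)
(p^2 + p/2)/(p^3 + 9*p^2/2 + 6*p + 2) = p/(p^2 + 4*p + 4)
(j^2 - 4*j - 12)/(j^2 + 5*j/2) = 2*(j^2 - 4*j - 12)/(j*(2*j + 5))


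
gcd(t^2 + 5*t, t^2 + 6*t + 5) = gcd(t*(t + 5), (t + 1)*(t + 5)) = t + 5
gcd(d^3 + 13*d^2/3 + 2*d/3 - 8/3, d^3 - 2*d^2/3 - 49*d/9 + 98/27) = d - 2/3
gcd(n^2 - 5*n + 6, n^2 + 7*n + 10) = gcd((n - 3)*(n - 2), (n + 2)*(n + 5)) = 1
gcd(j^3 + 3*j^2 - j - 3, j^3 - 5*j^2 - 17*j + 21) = j^2 + 2*j - 3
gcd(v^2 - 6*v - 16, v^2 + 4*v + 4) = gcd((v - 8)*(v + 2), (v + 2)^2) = v + 2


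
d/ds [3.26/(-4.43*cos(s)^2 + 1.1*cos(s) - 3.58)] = (3.586 - 28.8836*cos(s))*sin(s)/(4.43*cos(s)^2 - 1.1*cos(s) + 3.58)^2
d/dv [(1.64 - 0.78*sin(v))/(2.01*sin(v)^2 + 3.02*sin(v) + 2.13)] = (1.5678*sin(v)^2 - 6.5928*sin(v) - 6.6142)*cos(v)/(4.0401*sin(v)^4 + 12.1404*sin(v)^3 + 17.683*sin(v)^2 + 12.8652*sin(v) + 4.5369)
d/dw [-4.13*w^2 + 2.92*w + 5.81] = 2.92 - 8.26*w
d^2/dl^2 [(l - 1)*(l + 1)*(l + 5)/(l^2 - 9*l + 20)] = 30*(7*l^3 - 57*l^2 + 93*l + 101)/(l^6 - 27*l^5 + 303*l^4 - 1809*l^3 + 6060*l^2 - 10800*l + 8000)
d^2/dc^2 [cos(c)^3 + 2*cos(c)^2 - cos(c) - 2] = cos(c)/4 - 4*cos(2*c) - 9*cos(3*c)/4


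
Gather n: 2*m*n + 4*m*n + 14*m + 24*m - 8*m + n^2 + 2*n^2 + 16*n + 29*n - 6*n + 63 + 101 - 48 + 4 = 30*m + 3*n^2 + n*(6*m + 39) + 120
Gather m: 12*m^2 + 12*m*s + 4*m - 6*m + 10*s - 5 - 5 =12*m^2 + m*(12*s - 2) + 10*s - 10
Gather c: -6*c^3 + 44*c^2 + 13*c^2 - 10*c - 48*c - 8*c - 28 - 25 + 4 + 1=-6*c^3 + 57*c^2 - 66*c - 48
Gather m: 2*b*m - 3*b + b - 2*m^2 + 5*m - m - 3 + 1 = -2*b - 2*m^2 + m*(2*b + 4) - 2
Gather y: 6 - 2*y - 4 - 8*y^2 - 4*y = -8*y^2 - 6*y + 2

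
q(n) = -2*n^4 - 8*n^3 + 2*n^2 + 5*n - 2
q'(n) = -8*n^3 - 24*n^2 + 4*n + 5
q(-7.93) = -3835.48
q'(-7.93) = 2453.46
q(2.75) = -253.88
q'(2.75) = -331.88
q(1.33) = -16.89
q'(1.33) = -50.95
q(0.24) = -0.80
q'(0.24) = 4.47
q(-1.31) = 6.98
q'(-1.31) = -23.44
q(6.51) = -5683.99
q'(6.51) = -3193.24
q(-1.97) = 26.95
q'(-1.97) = -34.86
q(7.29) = -8607.22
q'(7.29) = -4340.66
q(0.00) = -2.00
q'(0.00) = 5.00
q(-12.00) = -27422.00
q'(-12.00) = 10325.00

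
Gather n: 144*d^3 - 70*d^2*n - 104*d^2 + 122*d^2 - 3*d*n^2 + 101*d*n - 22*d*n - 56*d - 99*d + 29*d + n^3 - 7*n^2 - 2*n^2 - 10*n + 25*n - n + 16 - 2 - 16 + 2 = 144*d^3 + 18*d^2 - 126*d + n^3 + n^2*(-3*d - 9) + n*(-70*d^2 + 79*d + 14)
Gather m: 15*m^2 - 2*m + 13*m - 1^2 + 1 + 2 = 15*m^2 + 11*m + 2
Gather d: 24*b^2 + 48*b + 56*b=24*b^2 + 104*b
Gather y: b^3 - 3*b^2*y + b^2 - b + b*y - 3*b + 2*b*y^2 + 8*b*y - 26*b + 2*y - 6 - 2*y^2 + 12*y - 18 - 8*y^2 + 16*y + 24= b^3 + b^2 - 30*b + y^2*(2*b - 10) + y*(-3*b^2 + 9*b + 30)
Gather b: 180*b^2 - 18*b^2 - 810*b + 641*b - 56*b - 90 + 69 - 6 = 162*b^2 - 225*b - 27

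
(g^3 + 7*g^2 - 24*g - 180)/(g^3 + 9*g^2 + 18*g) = (g^2 + g - 30)/(g*(g + 3))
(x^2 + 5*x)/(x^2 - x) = (x + 5)/(x - 1)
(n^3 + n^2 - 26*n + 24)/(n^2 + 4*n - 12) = (n^2 - 5*n + 4)/(n - 2)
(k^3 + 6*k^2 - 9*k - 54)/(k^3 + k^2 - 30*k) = (k^2 - 9)/(k*(k - 5))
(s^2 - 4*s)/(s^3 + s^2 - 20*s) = 1/(s + 5)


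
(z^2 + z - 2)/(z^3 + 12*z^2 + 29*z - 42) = (z + 2)/(z^2 + 13*z + 42)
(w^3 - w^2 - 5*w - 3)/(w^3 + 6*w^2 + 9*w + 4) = (w - 3)/(w + 4)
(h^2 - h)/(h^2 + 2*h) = (h - 1)/(h + 2)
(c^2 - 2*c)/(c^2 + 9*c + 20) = c*(c - 2)/(c^2 + 9*c + 20)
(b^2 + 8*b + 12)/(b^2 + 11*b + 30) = (b + 2)/(b + 5)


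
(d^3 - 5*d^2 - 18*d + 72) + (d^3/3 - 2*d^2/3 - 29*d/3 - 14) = 4*d^3/3 - 17*d^2/3 - 83*d/3 + 58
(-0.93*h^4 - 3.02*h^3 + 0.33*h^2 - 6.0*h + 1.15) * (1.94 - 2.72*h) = 2.5296*h^5 + 6.4102*h^4 - 6.7564*h^3 + 16.9602*h^2 - 14.768*h + 2.231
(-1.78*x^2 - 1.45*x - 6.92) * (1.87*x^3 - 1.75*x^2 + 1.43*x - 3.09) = -3.3286*x^5 + 0.4035*x^4 - 12.9483*x^3 + 15.5367*x^2 - 5.4151*x + 21.3828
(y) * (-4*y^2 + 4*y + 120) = -4*y^3 + 4*y^2 + 120*y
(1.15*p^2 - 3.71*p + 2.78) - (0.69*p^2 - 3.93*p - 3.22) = 0.46*p^2 + 0.22*p + 6.0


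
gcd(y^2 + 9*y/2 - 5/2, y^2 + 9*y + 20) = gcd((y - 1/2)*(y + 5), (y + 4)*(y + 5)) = y + 5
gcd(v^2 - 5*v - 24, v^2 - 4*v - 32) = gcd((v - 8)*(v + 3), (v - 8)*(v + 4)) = v - 8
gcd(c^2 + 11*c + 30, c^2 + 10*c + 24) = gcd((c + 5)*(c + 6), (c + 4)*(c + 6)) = c + 6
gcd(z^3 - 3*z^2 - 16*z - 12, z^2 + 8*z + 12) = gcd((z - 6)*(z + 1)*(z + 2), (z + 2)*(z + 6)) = z + 2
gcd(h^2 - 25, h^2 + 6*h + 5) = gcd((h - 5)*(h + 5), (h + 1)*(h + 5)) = h + 5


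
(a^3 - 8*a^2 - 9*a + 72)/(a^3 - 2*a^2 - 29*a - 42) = (a^2 - 11*a + 24)/(a^2 - 5*a - 14)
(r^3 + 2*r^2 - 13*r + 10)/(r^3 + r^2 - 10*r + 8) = (r + 5)/(r + 4)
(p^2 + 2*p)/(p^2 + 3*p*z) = (p + 2)/(p + 3*z)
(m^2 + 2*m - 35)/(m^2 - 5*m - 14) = (-m^2 - 2*m + 35)/(-m^2 + 5*m + 14)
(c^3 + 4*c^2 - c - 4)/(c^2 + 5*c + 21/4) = 4*(c^3 + 4*c^2 - c - 4)/(4*c^2 + 20*c + 21)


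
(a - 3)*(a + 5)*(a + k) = a^3 + a^2*k + 2*a^2 + 2*a*k - 15*a - 15*k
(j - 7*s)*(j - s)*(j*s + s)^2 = j^4*s^2 - 8*j^3*s^3 + 2*j^3*s^2 + 7*j^2*s^4 - 16*j^2*s^3 + j^2*s^2 + 14*j*s^4 - 8*j*s^3 + 7*s^4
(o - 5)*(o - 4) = o^2 - 9*o + 20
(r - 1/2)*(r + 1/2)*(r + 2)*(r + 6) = r^4 + 8*r^3 + 47*r^2/4 - 2*r - 3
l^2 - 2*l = l*(l - 2)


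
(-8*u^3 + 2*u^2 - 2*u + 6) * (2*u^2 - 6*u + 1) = -16*u^5 + 52*u^4 - 24*u^3 + 26*u^2 - 38*u + 6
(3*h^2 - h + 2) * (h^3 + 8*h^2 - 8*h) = 3*h^5 + 23*h^4 - 30*h^3 + 24*h^2 - 16*h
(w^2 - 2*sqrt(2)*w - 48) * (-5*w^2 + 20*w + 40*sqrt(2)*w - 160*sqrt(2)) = -5*w^4 + 20*w^3 + 50*sqrt(2)*w^3 - 200*sqrt(2)*w^2 + 80*w^2 - 1920*sqrt(2)*w - 320*w + 7680*sqrt(2)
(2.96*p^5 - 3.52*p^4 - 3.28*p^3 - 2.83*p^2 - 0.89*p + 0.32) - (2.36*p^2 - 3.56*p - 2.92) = 2.96*p^5 - 3.52*p^4 - 3.28*p^3 - 5.19*p^2 + 2.67*p + 3.24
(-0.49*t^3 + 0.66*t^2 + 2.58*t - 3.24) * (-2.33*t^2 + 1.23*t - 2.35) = 1.1417*t^5 - 2.1405*t^4 - 4.0481*t^3 + 9.1716*t^2 - 10.0482*t + 7.614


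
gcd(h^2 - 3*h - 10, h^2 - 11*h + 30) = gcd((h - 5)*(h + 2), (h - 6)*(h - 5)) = h - 5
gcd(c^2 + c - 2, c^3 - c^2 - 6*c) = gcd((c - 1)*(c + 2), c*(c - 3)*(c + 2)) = c + 2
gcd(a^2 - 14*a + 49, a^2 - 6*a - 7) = a - 7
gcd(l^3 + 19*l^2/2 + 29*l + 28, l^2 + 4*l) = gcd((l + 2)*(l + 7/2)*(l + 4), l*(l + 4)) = l + 4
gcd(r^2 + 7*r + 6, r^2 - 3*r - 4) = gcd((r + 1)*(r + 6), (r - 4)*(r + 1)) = r + 1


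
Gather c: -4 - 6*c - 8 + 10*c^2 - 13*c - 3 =10*c^2 - 19*c - 15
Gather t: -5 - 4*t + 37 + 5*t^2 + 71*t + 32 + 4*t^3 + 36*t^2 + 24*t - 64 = 4*t^3 + 41*t^2 + 91*t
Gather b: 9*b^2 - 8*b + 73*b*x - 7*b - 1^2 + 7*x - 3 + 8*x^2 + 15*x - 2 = 9*b^2 + b*(73*x - 15) + 8*x^2 + 22*x - 6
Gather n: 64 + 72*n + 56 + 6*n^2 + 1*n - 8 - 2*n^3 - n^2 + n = -2*n^3 + 5*n^2 + 74*n + 112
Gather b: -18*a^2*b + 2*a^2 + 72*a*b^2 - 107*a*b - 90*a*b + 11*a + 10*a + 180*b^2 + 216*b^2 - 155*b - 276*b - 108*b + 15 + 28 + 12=2*a^2 + 21*a + b^2*(72*a + 396) + b*(-18*a^2 - 197*a - 539) + 55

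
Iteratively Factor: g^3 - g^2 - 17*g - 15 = (g + 3)*(g^2 - 4*g - 5) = (g - 5)*(g + 3)*(g + 1)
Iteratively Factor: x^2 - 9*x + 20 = (x - 4)*(x - 5)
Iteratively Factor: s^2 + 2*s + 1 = (s + 1)*(s + 1)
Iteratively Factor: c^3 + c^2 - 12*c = (c + 4)*(c^2 - 3*c) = c*(c + 4)*(c - 3)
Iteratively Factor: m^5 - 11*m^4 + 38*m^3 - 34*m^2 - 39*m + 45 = (m - 3)*(m^4 - 8*m^3 + 14*m^2 + 8*m - 15) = (m - 3)*(m - 1)*(m^3 - 7*m^2 + 7*m + 15) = (m - 3)*(m - 1)*(m + 1)*(m^2 - 8*m + 15) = (m - 3)^2*(m - 1)*(m + 1)*(m - 5)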